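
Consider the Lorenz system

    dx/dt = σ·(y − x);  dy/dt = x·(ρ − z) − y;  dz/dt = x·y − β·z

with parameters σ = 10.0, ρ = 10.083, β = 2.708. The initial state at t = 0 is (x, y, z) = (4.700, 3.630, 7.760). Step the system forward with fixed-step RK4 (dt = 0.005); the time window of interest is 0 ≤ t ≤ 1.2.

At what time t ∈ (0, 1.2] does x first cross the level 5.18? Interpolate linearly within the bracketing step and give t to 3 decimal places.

t=0.000: state=(4.700, 3.630, 7.760)
step 1 (dt=0.005): k1=(-10.700, 7.288, -3.953), k2=(-10.250, 7.254, -3.938), k3=(-10.262, 7.256, -3.935), k4=(-9.824, 7.224, -3.917); state += dt/6·(k1+2k2+2k3+k4)
t=0.005: state=(4.649, 3.666, 7.740)
t=0.010: state=(4.602, 3.702, 7.721)
t=0.015: state=(4.559, 3.738, 7.702)
continuing one RK4 step at a time; state shown every 10 steps (Δt=0.05):
t=0.050: state=(4.355, 3.983, 7.578)
t=0.100: state=(4.282, 4.329, 7.455)
t=0.150: state=(4.374, 4.676, 7.421)
t=0.200: state=(4.567, 5.022, 7.495)
t=0.250: state=(4.817, 5.349, 7.685)
t=0.300: state=(5.088, 5.632, 7.987)
t=0.315: state=(5.169, 5.704, 8.096)
next step: t=0.320: state=(5.196, 5.727, 8.134) — x has crossed 5.18
linear interpolation between t=0.315 (5.16933) and t=0.320 (5.19597) → t≈0.317

t = 0.317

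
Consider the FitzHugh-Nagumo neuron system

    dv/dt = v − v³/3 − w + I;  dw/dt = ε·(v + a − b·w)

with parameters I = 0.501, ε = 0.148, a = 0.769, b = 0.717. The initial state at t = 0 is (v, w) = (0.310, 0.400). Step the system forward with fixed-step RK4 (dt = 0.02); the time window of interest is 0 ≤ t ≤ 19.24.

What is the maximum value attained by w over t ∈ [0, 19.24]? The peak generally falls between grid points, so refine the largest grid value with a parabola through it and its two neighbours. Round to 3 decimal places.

max w = 1.532

t=0.000: state=(0.310, 0.400)
step 1 (dt=0.02): k1=(0.401, 0.117), k2=(0.404, 0.118), k3=(0.404, 0.118), k4=(0.406, 0.118); state += dt/6·(k1+2k2+2k3+k4)
t=0.020: state=(0.318, 0.402)
t=0.040: state=(0.326, 0.405)
t=0.060: state=(0.335, 0.407)
continuing one RK4 step at a time; state shown every 50 steps (Δt=1):
t=1.000: state=(0.826, 0.546)
t=2.000: state=(1.316, 0.753)
t=3.000: state=(1.431, 0.982)
t=4.000: state=(1.336, 1.187)
t=5.000: state=(1.158, 1.351)
t=6.000: state=(0.905, 1.469)
t=7.000: state=(0.486, 1.529)
t=8.000: state=(-0.454, 1.494)
t=9.000: state=(-1.791, 1.282)
t=10.000: state=(-1.957, 0.990)
t=11.000: state=(-1.875, 0.729)
t=12.000: state=(-1.780, 0.507)
t=13.000: state=(-1.687, 0.321)
t=14.000: state=(-1.594, 0.166)
t=15.000: state=(-1.504, 0.040)
t=16.000: state=(-1.414, -0.061)
t=17.000: state=(-1.324, -0.139)
t=18.000: state=(-1.235, -0.196)
t=19.000: state=(-1.144, -0.235)
t=19.240: state=(-1.122, -0.242)
largest grid value and its neighbours: w(7.220)=1.53185, w(7.240)=1.53187, w(7.260)=1.53186
parabola through these three points peaks at t≈7.243 with w≈1.53188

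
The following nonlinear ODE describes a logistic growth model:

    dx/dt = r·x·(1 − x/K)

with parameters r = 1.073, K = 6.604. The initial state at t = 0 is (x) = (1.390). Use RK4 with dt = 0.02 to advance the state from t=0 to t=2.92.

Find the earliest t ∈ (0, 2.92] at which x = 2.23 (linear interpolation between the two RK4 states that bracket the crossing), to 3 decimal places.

t = 0.604

t=0.000: state=(1.390)
step 1 (dt=0.02): k1=(1.178), k2=(1.185), k3=(1.185), k4=(1.192); state += dt/6·(k1+2k2+2k3+k4)
t=0.020: state=(1.414)
t=0.040: state=(1.438)
t=0.060: state=(1.462)
continuing one RK4 step at a time; state shown every 5 steps (Δt=0.1):
t=0.100: state=(1.511)
t=0.200: state=(1.640)
t=0.300: state=(1.776)
t=0.400: state=(1.919)
t=0.500: state=(2.068)
t=0.600: state=(2.223)
next step: t=0.620: state=(2.255) — x has crossed 2.23
linear interpolation between t=0.600 (2.22326) and t=0.620 (2.25502) → t≈0.604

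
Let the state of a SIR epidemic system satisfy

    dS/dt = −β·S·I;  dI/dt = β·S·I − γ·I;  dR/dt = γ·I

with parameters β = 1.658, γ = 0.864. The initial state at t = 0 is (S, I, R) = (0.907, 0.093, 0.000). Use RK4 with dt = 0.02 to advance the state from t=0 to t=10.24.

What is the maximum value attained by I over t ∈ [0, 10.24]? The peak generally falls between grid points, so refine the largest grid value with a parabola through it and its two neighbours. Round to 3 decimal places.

t=0.000: state=(0.907, 0.093, 0.000)
step 1 (dt=0.02): k1=(-0.140, 0.060, 0.080), k2=(-0.141, 0.060, 0.081), k3=(-0.141, 0.060, 0.081), k4=(-0.141, 0.060, 0.081); state += dt/6·(k1+2k2+2k3+k4)
t=0.020: state=(0.904, 0.094, 0.002)
t=0.040: state=(0.901, 0.095, 0.003)
t=0.060: state=(0.898, 0.097, 0.005)
continuing one RK4 step at a time; state shown every 25 steps (Δt=0.5):
t=0.500: state=(0.829, 0.124, 0.047)
t=1.000: state=(0.738, 0.154, 0.107)
t=1.500: state=(0.643, 0.178, 0.179)
t=2.000: state=(0.552, 0.189, 0.259)
t=2.500: state=(0.472, 0.188, 0.341)
t=3.000: state=(0.406, 0.175, 0.419)
t=3.500: state=(0.354, 0.155, 0.491)
t=4.000: state=(0.314, 0.133, 0.553)
t=4.500: state=(0.284, 0.111, 0.606)
t=5.000: state=(0.261, 0.090, 0.649)
t=5.500: state=(0.244, 0.072, 0.684)
t=6.000: state=(0.231, 0.057, 0.712)
t=6.500: state=(0.222, 0.045, 0.733)
t=7.000: state=(0.215, 0.035, 0.751)
t=7.500: state=(0.209, 0.027, 0.764)
t=8.000: state=(0.205, 0.021, 0.774)
t=8.500: state=(0.202, 0.016, 0.782)
t=9.000: state=(0.200, 0.012, 0.788)
t=9.500: state=(0.198, 0.009, 0.792)
t=10.000: state=(0.197, 0.007, 0.796)
t=10.240: state=(0.196, 0.006, 0.797)
largest grid value and its neighbours: I(2.160)=0.19009, I(2.180)=0.19010, I(2.200)=0.19009
parabola through these three points peaks at t≈2.182 with I≈0.19010

max I = 0.190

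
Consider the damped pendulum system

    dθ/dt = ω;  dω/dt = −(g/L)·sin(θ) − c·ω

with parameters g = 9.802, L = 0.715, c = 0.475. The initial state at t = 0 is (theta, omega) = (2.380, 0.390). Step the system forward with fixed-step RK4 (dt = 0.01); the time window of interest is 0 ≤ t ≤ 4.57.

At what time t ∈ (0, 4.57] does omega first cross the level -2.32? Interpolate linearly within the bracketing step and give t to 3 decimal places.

t=0.000: state=(2.380, 0.390)
step 1 (dt=0.01): k1=(0.390, -9.646), k2=(0.342, -9.603), k3=(0.342, -9.606), k4=(0.294, -9.566); state += dt/6·(k1+2k2+2k3+k4)
t=0.010: state=(2.383, 0.294)
t=0.020: state=(2.386, 0.199)
t=0.030: state=(2.387, 0.104)
continuing one RK4 step at a time; state shown every 20 steps (Δt=0.2):
t=0.200: state=(2.270, -1.495)
t=0.280: state=(2.118, -2.309)
next step: t=0.290: state=(2.095, -2.416) — omega has crossed -2.32
linear interpolation between t=0.280 (-2.30931) and t=0.290 (-2.41597) → t≈0.281

t = 0.281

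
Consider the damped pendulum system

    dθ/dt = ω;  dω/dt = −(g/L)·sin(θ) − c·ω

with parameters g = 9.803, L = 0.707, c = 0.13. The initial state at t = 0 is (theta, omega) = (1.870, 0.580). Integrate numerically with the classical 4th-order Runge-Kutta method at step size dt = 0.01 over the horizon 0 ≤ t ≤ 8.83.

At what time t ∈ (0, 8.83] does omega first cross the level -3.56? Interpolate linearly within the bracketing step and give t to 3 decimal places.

t = 0.311

t=0.000: state=(1.870, 0.580)
step 1 (dt=0.01): k1=(0.580, -13.325), k2=(0.513, -13.304), k3=(0.513, -13.306), k4=(0.447, -13.287); state += dt/6·(k1+2k2+2k3+k4)
t=0.010: state=(1.875, 0.447)
t=0.020: state=(1.879, 0.314)
t=0.030: state=(1.881, 0.182)
t=0.310: state=(1.412, -3.550)
next step: t=0.320: state=(1.376, -3.682) — omega has crossed -3.56
linear interpolation between t=0.310 (-3.54992) and t=0.320 (-3.68171) → t≈0.311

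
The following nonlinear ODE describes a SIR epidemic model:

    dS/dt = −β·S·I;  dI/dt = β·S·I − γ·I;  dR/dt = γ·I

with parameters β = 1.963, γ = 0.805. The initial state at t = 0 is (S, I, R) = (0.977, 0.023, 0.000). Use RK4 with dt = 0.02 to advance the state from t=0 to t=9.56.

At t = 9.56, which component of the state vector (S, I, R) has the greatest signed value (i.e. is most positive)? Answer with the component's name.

t=0.000: state=(0.977, 0.023, 0.000)
step 1 (dt=0.02): k1=(-0.044, 0.026, 0.019), k2=(-0.045, 0.026, 0.019), k3=(-0.045, 0.026, 0.019), k4=(-0.045, 0.026, 0.019); state += dt/6·(k1+2k2+2k3+k4)
t=0.020: state=(0.976, 0.024, 0.000)
t=0.040: state=(0.975, 0.024, 0.001)
t=0.060: state=(0.974, 0.025, 0.001)
continuing one RK4 step at a time; state shown every 25 steps (Δt=0.5):
t=0.500: state=(0.948, 0.040, 0.012)
t=1.000: state=(0.901, 0.066, 0.033)
t=1.500: state=(0.830, 0.103, 0.067)
t=2.000: state=(0.734, 0.149, 0.117)
t=2.500: state=(0.620, 0.193, 0.186)
t=3.000: state=(0.504, 0.224, 0.271)
t=3.500: state=(0.402, 0.234, 0.364)
t=4.000: state=(0.321, 0.223, 0.457)
t=4.500: state=(0.261, 0.198, 0.541)
t=5.000: state=(0.218, 0.167, 0.615)
t=5.500: state=(0.188, 0.136, 0.676)
t=6.000: state=(0.167, 0.108, 0.725)
t=6.500: state=(0.152, 0.085, 0.764)
t=7.000: state=(0.141, 0.065, 0.794)
t=7.500: state=(0.133, 0.050, 0.817)
t=8.000: state=(0.128, 0.038, 0.834)
t=8.500: state=(0.124, 0.029, 0.848)
t=9.000: state=(0.121, 0.022, 0.858)
t=9.500: state=(0.118, 0.016, 0.865)
t=9.560: state=(0.118, 0.016, 0.866)
compare at T: S=0.118, I=0.016, R=0.866

largest component: R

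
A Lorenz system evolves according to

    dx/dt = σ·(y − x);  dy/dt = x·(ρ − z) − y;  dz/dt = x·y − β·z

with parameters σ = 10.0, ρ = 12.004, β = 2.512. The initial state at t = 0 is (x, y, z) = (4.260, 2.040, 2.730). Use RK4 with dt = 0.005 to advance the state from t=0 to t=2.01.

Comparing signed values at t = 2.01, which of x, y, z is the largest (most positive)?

t=0.000: state=(4.260, 2.040, 2.730)
step 1 (dt=0.005): k1=(-22.200, 37.467, 1.833), k2=(-20.708, 36.840, 2.102), k3=(-20.761, 36.873, 2.101), k4=(-19.318, 36.277, 2.361); state += dt/6·(k1+2k2+2k3+k4)
t=0.005: state=(4.156, 2.224, 2.740)
t=0.010: state=(4.066, 2.403, 2.754)
t=0.015: state=(3.990, 2.577, 2.769)
continuing one RK4 step at a time; state shown every 20 steps (Δt=0.1):
t=0.100: state=(4.045, 5.177, 3.401)
t=0.200: state=(5.874, 8.206, 5.612)
t=0.300: state=(8.204, 10.162, 10.342)
t=0.400: state=(8.952, 8.212, 15.460)
t=0.500: state=(6.938, 4.099, 16.392)
t=0.600: state=(4.211, 1.902, 14.126)
t=0.700: state=(2.534, 1.457, 11.446)
t=0.800: state=(1.911, 1.664, 9.193)
t=0.900: state=(1.927, 2.173, 7.468)
t=1.000: state=(2.372, 3.016, 6.297)
t=1.100: state=(3.232, 4.322, 5.805)
t=1.200: state=(4.564, 6.128, 6.330)
t=1.300: state=(6.259, 7.977, 8.374)
t=1.400: state=(7.649, 8.490, 11.778)
t=1.500: state=(7.621, 6.703, 14.476)
t=1.600: state=(6.110, 4.261, 14.577)
t=1.700: state=(4.385, 2.935, 12.939)
t=1.800: state=(3.329, 2.665, 10.977)
t=1.900: state=(3.000, 2.973, 9.304)
t=2.000: state=(3.220, 3.669, 8.137)
t=2.010: state=(3.267, 3.759, 8.054)
compare at T: x=3.267, y=3.759, z=8.054

largest component: z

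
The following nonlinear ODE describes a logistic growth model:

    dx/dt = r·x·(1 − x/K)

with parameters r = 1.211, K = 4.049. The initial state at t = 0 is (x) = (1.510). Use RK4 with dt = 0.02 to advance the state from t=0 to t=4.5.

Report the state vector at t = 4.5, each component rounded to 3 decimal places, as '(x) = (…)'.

t=0.000: state=(1.510)
step 1 (dt=0.02): k1=(1.147), k2=(1.150), k3=(1.150), k4=(1.154); state += dt/6·(k1+2k2+2k3+k4)
t=0.020: state=(1.533)
t=0.040: state=(1.556)
t=0.060: state=(1.579)
continuing one RK4 step at a time; state shown every 10 steps (Δt=0.2):
t=0.200: state=(1.745)
t=0.400: state=(1.989)
t=0.600: state=(2.233)
t=0.800: state=(2.472)
t=1.000: state=(2.698)
t=1.200: state=(2.906)
t=1.400: state=(3.094)
t=1.600: state=(3.260)
t=1.800: state=(3.402)
t=2.000: state=(3.523)
t=2.200: state=(3.624)
t=2.400: state=(3.708)
t=2.600: state=(3.777)
t=2.800: state=(3.832)
t=3.000: state=(3.877)
t=3.200: state=(3.912)
t=3.400: state=(3.941)
t=3.600: state=(3.964)
t=3.800: state=(3.982)
t=4.000: state=(3.996)
t=4.200: state=(4.007)
t=4.400: state=(4.016)
t=4.500: state=(4.020)

(x) = (4.020)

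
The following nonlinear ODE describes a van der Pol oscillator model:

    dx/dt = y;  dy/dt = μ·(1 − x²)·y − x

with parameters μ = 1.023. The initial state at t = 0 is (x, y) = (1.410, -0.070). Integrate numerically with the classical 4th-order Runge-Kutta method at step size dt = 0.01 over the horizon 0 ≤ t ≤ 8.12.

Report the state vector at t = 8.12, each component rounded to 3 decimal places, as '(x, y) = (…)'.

t=0.000: state=(1.410, -0.070)
step 1 (dt=0.01): k1=(-0.070, -1.339), k2=(-0.077, -1.332), k3=(-0.077, -1.332), k4=(-0.083, -1.325); state += dt/6·(k1+2k2+2k3+k4)
t=0.010: state=(1.409, -0.083)
t=0.020: state=(1.408, -0.097)
t=0.030: state=(1.407, -0.110)
continuing one RK4 step at a time; state shown every 50 steps (Δt=0.5):
t=0.500: state=(1.232, -0.605)
t=1.000: state=(0.811, -1.101)
t=1.500: state=(0.077, -1.909)
t=2.000: state=(-1.079, -2.426)
t=2.500: state=(-1.882, -0.622)
t=3.000: state=(-1.892, 0.366)
t=3.500: state=(-1.623, 0.675)
t=4.000: state=(-1.218, 0.964)
t=4.500: state=(-0.616, 1.514)
t=5.000: state=(0.382, 2.516)
t=5.500: state=(1.622, 1.833)
t=6.000: state=(2.007, -0.021)
t=6.500: state=(1.841, -0.533)
t=7.000: state=(1.515, -0.769)
t=7.500: state=(1.055, -1.104)
t=8.000: state=(0.350, -1.805)
t=8.120: state=(0.119, -2.056)

(x, y) = (0.119, -2.056)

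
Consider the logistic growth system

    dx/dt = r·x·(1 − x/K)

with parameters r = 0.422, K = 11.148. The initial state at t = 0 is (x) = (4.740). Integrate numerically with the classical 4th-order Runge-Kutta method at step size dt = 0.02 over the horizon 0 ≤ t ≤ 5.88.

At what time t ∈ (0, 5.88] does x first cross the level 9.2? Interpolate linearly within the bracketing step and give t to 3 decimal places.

t = 4.393

t=0.000: state=(4.740)
step 1 (dt=0.02): k1=(1.150), k2=(1.151), k3=(1.151), k4=(1.151); state += dt/6·(k1+2k2+2k3+k4)
t=0.020: state=(4.763)
t=0.040: state=(4.786)
t=0.060: state=(4.809)
continuing one RK4 step at a time; state shown every 10 steps (Δt=0.2):
t=0.200: state=(4.971)
t=0.400: state=(5.205)
t=0.600: state=(5.439)
t=0.800: state=(5.675)
t=1.000: state=(5.909)
t=1.200: state=(6.143)
t=1.400: state=(6.375)
t=1.600: state=(6.604)
t=1.800: state=(6.829)
t=2.000: state=(7.050)
t=2.200: state=(7.266)
t=2.400: state=(7.477)
t=2.600: state=(7.682)
t=2.800: state=(7.880)
t=3.000: state=(8.071)
t=3.200: state=(8.256)
t=3.400: state=(8.433)
t=3.600: state=(8.602)
t=3.800: state=(8.764)
t=4.000: state=(8.919)
t=4.200: state=(9.065)
t=4.380: state=(9.191)
next step: t=4.400: state=(9.205) — x has crossed 9.2
linear interpolation between t=4.380 (9.19106) and t=4.400 (9.20464) → t≈4.393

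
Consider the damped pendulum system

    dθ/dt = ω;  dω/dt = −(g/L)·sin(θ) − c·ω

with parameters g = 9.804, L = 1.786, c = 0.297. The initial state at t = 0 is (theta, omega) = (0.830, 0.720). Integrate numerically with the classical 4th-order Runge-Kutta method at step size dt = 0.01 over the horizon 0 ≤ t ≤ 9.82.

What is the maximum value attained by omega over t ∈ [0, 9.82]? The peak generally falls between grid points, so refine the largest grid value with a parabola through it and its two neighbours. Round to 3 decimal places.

t=0.000: state=(0.830, 0.720)
step 1 (dt=0.01): k1=(0.720, -4.265), k2=(0.699, -4.272), k3=(0.699, -4.271), k4=(0.677, -4.278); state += dt/6·(k1+2k2+2k3+k4)
t=0.010: state=(0.837, 0.677)
t=0.020: state=(0.844, 0.634)
t=0.030: state=(0.850, 0.592)
continuing one RK4 step at a time; state shown every 50 steps (Δt=0.5):
t=0.500: state=(0.669, -1.260)
t=1.000: state=(-0.171, -1.717)
t=1.500: state=(-0.709, -0.251)
t=2.000: state=(-0.417, 1.268)
t=2.500: state=(0.288, 1.227)
t=3.000: state=(0.578, -0.150)
t=3.500: state=(0.199, -1.180)
t=4.000: state=(-0.348, -0.766)
t=4.500: state=(-0.433, 0.432)
t=5.000: state=(-0.027, 0.996)
t=5.500: state=(0.354, 0.367)
t=6.000: state=(0.287, -0.581)
t=6.500: state=(-0.092, -0.753)
t=7.000: state=(-0.315, -0.054)
t=7.500: state=(-0.154, 0.609)
t=8.000: state=(0.158, 0.496)
t=8.500: state=(0.248, -0.160)
t=9.000: state=(0.046, -0.546)
t=9.500: state=(-0.180, -0.262)
t=9.820: state=(-0.206, 0.101)
largest grid value and its neighbours: omega(2.230)=1.49276, omega(2.240)=1.49295, omega(2.250)=1.49232
parabola through these three points peaks at t≈2.237 with omega≈1.49298

max omega = 1.493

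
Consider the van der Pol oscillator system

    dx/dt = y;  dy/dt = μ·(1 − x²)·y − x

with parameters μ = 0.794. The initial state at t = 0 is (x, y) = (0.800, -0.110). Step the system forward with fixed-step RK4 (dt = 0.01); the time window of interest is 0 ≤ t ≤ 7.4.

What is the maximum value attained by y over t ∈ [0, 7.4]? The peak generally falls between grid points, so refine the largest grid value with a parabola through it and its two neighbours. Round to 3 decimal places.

max y = 2.329

t=0.000: state=(0.800, -0.110)
step 1 (dt=0.01): k1=(-0.110, -0.831), k2=(-0.114, -0.832), k3=(-0.114, -0.832), k4=(-0.118, -0.833); state += dt/6·(k1+2k2+2k3+k4)
t=0.010: state=(0.799, -0.118)
t=0.020: state=(0.798, -0.127)
t=0.030: state=(0.796, -0.135)
continuing one RK4 step at a time; state shown every 25 steps (Δt=0.25):
t=0.250: state=(0.746, -0.322)
t=0.500: state=(0.639, -0.540)
t=0.750: state=(0.475, -0.770)
t=1.000: state=(0.252, -1.015)
t=1.250: state=(-0.033, -1.266)
t=1.500: state=(-0.377, -1.475)
t=1.750: state=(-0.758, -1.535)
t=2.000: state=(-1.122, -1.329)
t=2.250: state=(-1.401, -0.878)
t=2.500: state=(-1.556, -0.361)
t=2.750: state=(-1.589, 0.074)
t=3.000: state=(-1.528, 0.396)
t=3.250: state=(-1.397, 0.644)
t=3.500: state=(-1.208, 0.866)
t=3.750: state=(-0.963, 1.103)
t=4.000: state=(-0.653, 1.390)
t=4.250: state=(-0.262, 1.748)
t=4.500: state=(0.224, 2.133)
t=4.750: state=(0.789, 2.329)
t=5.000: state=(1.343, 1.989)
t=5.250: state=(1.741, 1.159)
t=5.500: state=(1.925, 0.352)
t=5.750: state=(1.942, -0.171)
t=6.000: state=(1.858, -0.474)
t=6.250: state=(1.714, -0.670)
t=6.500: state=(1.526, -0.833)
t=6.750: state=(1.296, -1.006)
t=7.000: state=(1.019, -1.220)
t=7.250: state=(0.680, -1.506)
t=7.400: state=(0.439, -1.721)
largest grid value and its neighbours: y(4.730)=2.32861, y(4.740)=2.32903, y(4.750)=2.32856
parabola through these three points peaks at t≈4.740 with y≈2.32903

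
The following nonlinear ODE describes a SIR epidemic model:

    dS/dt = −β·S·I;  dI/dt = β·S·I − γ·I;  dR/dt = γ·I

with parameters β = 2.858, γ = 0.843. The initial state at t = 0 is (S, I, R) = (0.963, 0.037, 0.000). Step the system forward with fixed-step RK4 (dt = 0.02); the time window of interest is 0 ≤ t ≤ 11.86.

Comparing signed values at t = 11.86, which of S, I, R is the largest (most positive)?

t=0.000: state=(0.963, 0.037, 0.000)
step 1 (dt=0.02): k1=(-0.102, 0.071, 0.031), k2=(-0.104, 0.072, 0.032), k3=(-0.104, 0.072, 0.032), k4=(-0.106, 0.073, 0.032); state += dt/6·(k1+2k2+2k3+k4)
t=0.020: state=(0.961, 0.038, 0.001)
t=0.040: state=(0.959, 0.040, 0.001)
t=0.060: state=(0.957, 0.041, 0.002)
continuing one RK4 step at a time; state shown every 25 steps (Δt=0.5):
t=0.500: state=(0.883, 0.091, 0.026)
t=1.000: state=(0.725, 0.191, 0.084)
t=1.500: state=(0.508, 0.304, 0.189)
t=2.000: state=(0.314, 0.355, 0.331)
t=2.500: state=(0.191, 0.332, 0.478)
t=3.000: state=(0.124, 0.271, 0.605)
t=3.500: state=(0.088, 0.206, 0.706)
t=4.000: state=(0.068, 0.151, 0.781)
t=4.500: state=(0.057, 0.108, 0.835)
t=5.000: state=(0.050, 0.077, 0.873)
t=5.500: state=(0.045, 0.054, 0.901)
t=6.000: state=(0.043, 0.038, 0.920)
t=6.500: state=(0.041, 0.026, 0.933)
t=7.000: state=(0.039, 0.018, 0.942)
t=7.500: state=(0.039, 0.013, 0.949)
t=8.000: state=(0.038, 0.009, 0.953)
t=8.500: state=(0.038, 0.006, 0.956)
t=9.000: state=(0.037, 0.004, 0.958)
t=9.500: state=(0.037, 0.003, 0.960)
t=10.000: state=(0.037, 0.002, 0.961)
t=10.500: state=(0.037, 0.001, 0.962)
t=11.000: state=(0.037, 0.001, 0.962)
t=11.500: state=(0.037, 0.001, 0.962)
t=11.860: state=(0.037, 0.001, 0.963)
compare at T: S=0.037, I=0.001, R=0.963

largest component: R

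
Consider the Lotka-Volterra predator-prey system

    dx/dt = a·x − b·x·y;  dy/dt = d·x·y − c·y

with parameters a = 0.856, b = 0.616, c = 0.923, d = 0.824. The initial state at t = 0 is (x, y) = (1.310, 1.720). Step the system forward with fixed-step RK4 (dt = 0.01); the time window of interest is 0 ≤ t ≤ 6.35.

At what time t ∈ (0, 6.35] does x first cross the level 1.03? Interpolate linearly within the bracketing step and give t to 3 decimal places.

t = 0.980

t=0.000: state=(1.310, 1.720)
step 1 (dt=0.01): k1=(-0.267, 0.269), k2=(-0.267, 0.267), k3=(-0.267, 0.267), k4=(-0.268, 0.266); state += dt/6·(k1+2k2+2k3+k4)
t=0.010: state=(1.307, 1.723)
t=0.020: state=(1.305, 1.725)
t=0.030: state=(1.302, 1.728)
continuing one RK4 step at a time; state shown every 25 steps (Δt=0.25):
t=0.250: state=(1.239, 1.776)
t=0.500: state=(1.165, 1.806)
t=0.750: state=(1.092, 1.809)
t=0.970: state=(1.032, 1.790)
next step: t=0.980: state=(1.030, 1.788) — x has crossed 1.03
linear interpolation between t=0.970 (1.03246) and t=0.980 (1.02993) → t≈0.980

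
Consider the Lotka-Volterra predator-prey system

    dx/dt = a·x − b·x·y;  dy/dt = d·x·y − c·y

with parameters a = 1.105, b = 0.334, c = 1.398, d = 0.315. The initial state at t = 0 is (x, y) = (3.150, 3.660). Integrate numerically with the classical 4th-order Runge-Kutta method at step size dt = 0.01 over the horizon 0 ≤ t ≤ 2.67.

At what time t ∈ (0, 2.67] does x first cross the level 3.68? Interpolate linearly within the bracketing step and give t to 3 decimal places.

t=0.000: state=(3.150, 3.660)
step 1 (dt=0.01): k1=(-0.370, -1.485), k2=(-0.362, -1.484), k3=(-0.362, -1.484), k4=(-0.354, -1.483); state += dt/6·(k1+2k2+2k3+k4)
t=0.010: state=(3.146, 3.645)
t=0.020: state=(3.143, 3.630)
t=0.030: state=(3.140, 3.616)
continuing one RK4 step at a time; state shown every 10 steps (Δt=0.1):
t=0.100: state=(3.121, 3.513)
t=0.200: state=(3.107, 3.369)
t=0.300: state=(3.108, 3.231)
t=0.400: state=(3.123, 3.099)
t=0.500: state=(3.152, 2.974)
t=0.600: state=(3.193, 2.858)
t=0.700: state=(3.248, 2.750)
t=0.800: state=(3.314, 2.652)
t=0.900: state=(3.393, 2.563)
t=1.000: state=(3.483, 2.483)
t=1.100: state=(3.585, 2.413)
t=1.180: state=(3.674, 2.365)
next step: t=1.190: state=(3.686, 2.359) — x has crossed 3.68
linear interpolation between t=1.180 (3.67403) and t=1.190 (3.68566) → t≈1.185

t = 1.185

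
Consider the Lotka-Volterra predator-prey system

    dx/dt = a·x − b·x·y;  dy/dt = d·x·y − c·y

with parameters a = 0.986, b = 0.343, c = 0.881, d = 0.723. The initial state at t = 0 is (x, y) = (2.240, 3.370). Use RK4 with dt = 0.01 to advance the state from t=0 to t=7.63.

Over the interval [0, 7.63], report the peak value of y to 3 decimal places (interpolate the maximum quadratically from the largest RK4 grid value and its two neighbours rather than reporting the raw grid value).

t=0.000: state=(2.240, 3.370)
step 1 (dt=0.01): k1=(-0.381, 2.489), k2=(-0.390, 2.493), k3=(-0.390, 2.493), k4=(-0.399, 2.498); state += dt/6·(k1+2k2+2k3+k4)
t=0.010: state=(2.236, 3.395)
t=0.020: state=(2.232, 3.420)
t=0.030: state=(2.228, 3.445)
continuing one RK4 step at a time; state shown every 25 steps (Δt=0.25):
t=0.250: state=(2.089, 4.005)
t=0.500: state=(1.848, 4.591)
t=0.750: state=(1.564, 5.015)
t=1.000: state=(1.289, 5.205)
t=1.250: state=(1.056, 5.157)
t=1.500: state=(0.876, 4.923)
t=1.750: state=(0.746, 4.570)
t=2.000: state=(0.656, 4.160)
t=2.250: state=(0.598, 3.736)
t=2.500: state=(0.566, 3.329)
t=2.750: state=(0.553, 2.954)
t=3.000: state=(0.557, 2.620)
t=3.250: state=(0.577, 2.328)
t=3.500: state=(0.611, 2.079)
t=3.750: state=(0.660, 1.871)
t=4.000: state=(0.725, 1.701)
t=4.250: state=(0.807, 1.567)
t=4.500: state=(0.907, 1.467)
t=4.750: state=(1.026, 1.402)
t=5.000: state=(1.166, 1.371)
t=5.250: state=(1.327, 1.377)
t=5.500: state=(1.506, 1.427)
t=5.750: state=(1.698, 1.529)
t=6.000: state=(1.893, 1.697)
t=6.250: state=(2.073, 1.949)
t=6.500: state=(2.212, 2.306)
t=6.750: state=(2.278, 2.779)
t=7.000: state=(2.241, 3.360)
t=7.250: state=(2.092, 3.995)
t=7.500: state=(1.852, 4.583)
t=7.630: state=(1.706, 4.832)
largest grid value and its neighbours: y(1.060)=5.21366, y(1.070)=5.21384, y(1.080)=5.21365
parabola through these three points peaks at t≈1.070 with y≈5.21384

max y = 5.214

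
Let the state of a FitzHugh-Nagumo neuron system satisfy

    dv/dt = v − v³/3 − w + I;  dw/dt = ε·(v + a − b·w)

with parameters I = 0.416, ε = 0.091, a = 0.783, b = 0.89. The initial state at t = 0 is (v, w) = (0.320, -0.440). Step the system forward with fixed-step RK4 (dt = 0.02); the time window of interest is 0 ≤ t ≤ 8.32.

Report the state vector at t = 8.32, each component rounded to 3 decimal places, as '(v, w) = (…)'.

t=0.000: state=(0.320, -0.440)
step 1 (dt=0.02): k1=(1.165, 0.136), k2=(1.174, 0.137), k3=(1.174, 0.137), k4=(1.183, 0.138); state += dt/6·(k1+2k2+2k3+k4)
t=0.020: state=(0.343, -0.437)
t=0.040: state=(0.367, -0.434)
t=0.060: state=(0.392, -0.432)
continuing one RK4 step at a time; state shown every 25 steps (Δt=0.5):
t=0.500: state=(0.994, -0.359)
t=1.000: state=(1.609, -0.250)
t=1.500: state=(1.870, -0.127)
t=2.000: state=(1.914, -0.002)
t=2.500: state=(1.892, 0.118)
t=3.000: state=(1.853, 0.232)
t=3.500: state=(1.810, 0.339)
t=4.000: state=(1.765, 0.440)
t=4.500: state=(1.719, 0.535)
t=5.000: state=(1.672, 0.625)
t=5.500: state=(1.624, 0.708)
t=6.000: state=(1.576, 0.786)
t=6.500: state=(1.526, 0.859)
t=7.000: state=(1.474, 0.927)
t=7.500: state=(1.421, 0.990)
t=8.000: state=(1.365, 1.047)
t=8.320: state=(1.328, 1.082)

(v, w) = (1.328, 1.082)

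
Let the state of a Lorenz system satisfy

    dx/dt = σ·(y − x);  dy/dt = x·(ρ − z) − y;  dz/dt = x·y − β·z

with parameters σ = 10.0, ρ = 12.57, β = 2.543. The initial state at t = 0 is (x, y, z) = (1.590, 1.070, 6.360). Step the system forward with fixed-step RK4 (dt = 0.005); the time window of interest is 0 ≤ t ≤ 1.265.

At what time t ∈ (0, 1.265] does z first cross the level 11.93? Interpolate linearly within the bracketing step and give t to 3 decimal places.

t=0.000: state=(1.590, 1.070, 6.360)
step 1 (dt=0.005): k1=(-5.200, 8.804, -14.472), k2=(-4.850, 8.758, -14.359), k3=(-4.860, 8.763, -14.359), k4=(-4.519, 8.722, -14.247); state += dt/6·(k1+2k2+2k3+k4)
t=0.005: state=(1.566, 1.114, 6.288)
t=0.010: state=(1.545, 1.157, 6.218)
t=0.015: state=(1.527, 1.200, 6.148)
continuing one RK4 step at a time; state shown every 10 steps (Δt=0.05):
t=0.050: state=(1.477, 1.501, 5.692)
t=0.100: state=(1.582, 1.957, 5.136)
t=0.150: state=(1.841, 2.498, 4.701)
t=0.200: state=(2.238, 3.172, 4.411)
t=0.250: state=(2.780, 4.020, 4.307)
t=0.300: state=(3.485, 5.073, 4.462)
t=0.350: state=(4.372, 6.329, 4.983)
t=0.400: state=(5.435, 7.715, 6.013)
t=0.450: state=(6.620, 9.028, 7.682)
t=0.500: state=(7.775, 9.902, 10.000)
t=0.535: state=(8.433, 10.015, 11.869)
next step: t=0.540: state=(8.510, 9.989, 12.140) — z has crossed 11.93
linear interpolation between t=0.535 (11.86932) and t=0.540 (12.14040) → t≈0.536

t = 0.536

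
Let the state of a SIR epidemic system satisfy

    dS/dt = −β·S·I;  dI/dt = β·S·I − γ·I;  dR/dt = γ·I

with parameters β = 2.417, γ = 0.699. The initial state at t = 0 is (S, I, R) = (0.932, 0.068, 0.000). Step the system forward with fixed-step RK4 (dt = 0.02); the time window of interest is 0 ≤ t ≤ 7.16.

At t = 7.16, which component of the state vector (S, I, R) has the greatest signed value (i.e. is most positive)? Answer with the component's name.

largest component: R

t=0.000: state=(0.932, 0.068, 0.000)
step 1 (dt=0.02): k1=(-0.153, 0.106, 0.048), k2=(-0.155, 0.107, 0.048), k3=(-0.155, 0.107, 0.048), k4=(-0.157, 0.108, 0.049); state += dt/6·(k1+2k2+2k3+k4)
t=0.020: state=(0.929, 0.070, 0.001)
t=0.040: state=(0.926, 0.072, 0.002)
t=0.060: state=(0.922, 0.075, 0.003)
continuing one RK4 step at a time; state shown every 25 steps (Δt=0.5):
t=0.500: state=(0.825, 0.140, 0.035)
t=1.000: state=(0.657, 0.242, 0.101)
t=1.500: state=(0.461, 0.335, 0.203)
t=2.000: state=(0.299, 0.372, 0.329)
t=2.500: state=(0.192, 0.351, 0.457)
t=3.000: state=(0.129, 0.300, 0.571)
t=3.500: state=(0.093, 0.241, 0.665)
t=4.000: state=(0.072, 0.188, 0.740)
t=4.500: state=(0.059, 0.143, 0.798)
t=5.000: state=(0.051, 0.108, 0.841)
t=5.500: state=(0.045, 0.081, 0.874)
t=6.000: state=(0.042, 0.060, 0.898)
t=6.500: state=(0.039, 0.044, 0.916)
t=7.000: state=(0.037, 0.033, 0.930)
t=7.160: state=(0.037, 0.030, 0.933)
compare at T: S=0.037, I=0.030, R=0.933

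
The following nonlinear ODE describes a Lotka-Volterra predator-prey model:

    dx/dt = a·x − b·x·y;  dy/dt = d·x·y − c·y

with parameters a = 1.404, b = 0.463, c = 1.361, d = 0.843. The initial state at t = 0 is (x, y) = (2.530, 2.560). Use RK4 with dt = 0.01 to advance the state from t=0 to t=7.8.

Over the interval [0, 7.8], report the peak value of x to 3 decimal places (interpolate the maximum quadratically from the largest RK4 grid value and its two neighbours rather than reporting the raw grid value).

max x = 2.591

t=0.000: state=(2.530, 2.560)
step 1 (dt=0.01): k1=(0.553, 1.976), k2=(0.542, 1.989), k3=(0.542, 1.989), k4=(0.531, 2.003); state += dt/6·(k1+2k2+2k3+k4)
t=0.010: state=(2.535, 2.580)
t=0.020: state=(2.541, 2.600)
t=0.030: state=(2.546, 2.620)
continuing one RK4 step at a time; state shown every 50 steps (Δt=0.5):
t=0.500: state=(2.461, 3.809)
t=1.000: state=(1.801, 4.785)
t=1.500: state=(1.211, 4.518)
t=2.000: state=(0.954, 3.573)
t=2.500: state=(0.938, 2.677)
t=3.000: state=(1.099, 2.070)
t=3.500: state=(1.430, 1.775)
t=4.000: state=(1.918, 1.812)
t=4.500: state=(2.430, 2.303)
t=5.000: state=(2.558, 3.414)
t=5.500: state=(2.015, 4.617)
t=6.000: state=(1.346, 4.708)
t=6.500: state=(0.998, 3.862)
t=7.000: state=(0.923, 2.909)
t=7.500: state=(1.035, 2.212)
t=7.800: state=(1.184, 1.945)
largest grid value and its neighbours: x(0.200)=2.59099, x(0.210)=2.59114, x(0.220)=2.59099
parabola through these three points peaks at t≈0.210 with x≈2.59114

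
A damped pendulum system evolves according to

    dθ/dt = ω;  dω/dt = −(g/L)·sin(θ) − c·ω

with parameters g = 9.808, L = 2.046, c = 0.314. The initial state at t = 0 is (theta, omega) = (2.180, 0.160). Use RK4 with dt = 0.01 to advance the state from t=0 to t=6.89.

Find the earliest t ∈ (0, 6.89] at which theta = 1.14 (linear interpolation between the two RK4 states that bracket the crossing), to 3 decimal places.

t=0.000: state=(2.180, 0.160)
step 1 (dt=0.01): k1=(0.160, -3.982), k2=(0.140, -3.973), k3=(0.140, -3.973), k4=(0.120, -3.965); state += dt/6·(k1+2k2+2k3+k4)
t=0.010: state=(2.181, 0.120)
t=0.020: state=(2.182, 0.081)
t=0.030: state=(2.183, 0.041)
continuing one RK4 step at a time; state shown every 25 steps (Δt=0.25):
t=0.250: state=(2.098, -0.811)
t=0.500: state=(1.771, -1.814)
t=0.750: state=(1.191, -2.810)
t=0.760: state=(1.162, -2.846)
next step: t=0.770: state=(1.134, -2.881) — theta has crossed 1.14
linear interpolation between t=0.760 (1.16234) and t=0.770 (1.13371) → t≈0.768

t = 0.768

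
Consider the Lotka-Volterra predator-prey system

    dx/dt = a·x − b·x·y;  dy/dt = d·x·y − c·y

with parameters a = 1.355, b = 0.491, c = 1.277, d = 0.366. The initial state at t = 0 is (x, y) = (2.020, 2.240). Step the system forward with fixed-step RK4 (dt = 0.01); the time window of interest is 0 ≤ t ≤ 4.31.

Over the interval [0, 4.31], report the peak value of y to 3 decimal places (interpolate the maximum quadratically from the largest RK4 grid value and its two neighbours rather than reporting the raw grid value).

t=0.000: state=(2.020, 2.240)
step 1 (dt=0.01): k1=(0.515, -1.204), k2=(0.522, -1.199), k3=(0.522, -1.199), k4=(0.529, -1.194); state += dt/6·(k1+2k2+2k3+k4)
t=0.010: state=(2.025, 2.228)
t=0.020: state=(2.031, 2.216)
t=0.030: state=(2.036, 2.204)
continuing one RK4 step at a time; state shown every 20 steps (Δt=0.2):
t=0.200: state=(2.150, 2.021)
t=0.400: state=(2.332, 1.844)
t=0.600: state=(2.570, 1.708)
t=0.800: state=(2.864, 1.614)
t=1.000: state=(3.214, 1.561)
t=1.200: state=(3.619, 1.552)
t=1.400: state=(4.068, 1.592)
t=1.600: state=(4.543, 1.690)
t=1.800: state=(5.007, 1.858)
t=2.000: state=(5.408, 2.108)
t=2.200: state=(5.674, 2.452)
t=2.400: state=(5.728, 2.887)
t=2.600: state=(5.522, 3.381)
t=2.800: state=(5.071, 3.865)
t=3.000: state=(4.460, 4.246)
t=3.200: state=(3.809, 4.451)
t=3.400: state=(3.221, 4.457)
t=3.600: state=(2.745, 4.291)
t=3.800: state=(2.393, 4.009)
t=4.000: state=(2.152, 3.665)
t=4.200: state=(2.004, 3.304)
t=4.310: state=(1.957, 3.109)
largest grid value and its neighbours: y(3.290)=4.47748, y(3.300)=4.47795, y(3.310)=4.47793
parabola through these three points peaks at t≈3.305 with y≈4.47800

max y = 4.478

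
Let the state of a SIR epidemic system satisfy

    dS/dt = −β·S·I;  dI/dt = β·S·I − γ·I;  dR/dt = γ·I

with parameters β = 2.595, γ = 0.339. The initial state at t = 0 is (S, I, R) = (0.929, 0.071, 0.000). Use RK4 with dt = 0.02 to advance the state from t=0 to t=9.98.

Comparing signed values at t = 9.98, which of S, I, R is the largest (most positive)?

t=0.000: state=(0.929, 0.071, 0.000)
step 1 (dt=0.02): k1=(-0.171, 0.147, 0.024), k2=(-0.174, 0.150, 0.025), k3=(-0.174, 0.150, 0.025), k4=(-0.178, 0.153, 0.025); state += dt/6·(k1+2k2+2k3+k4)
t=0.020: state=(0.926, 0.074, 0.000)
t=0.040: state=(0.922, 0.077, 0.001)
t=0.060: state=(0.918, 0.080, 0.002)
continuing one RK4 step at a time; state shown every 25 steps (Δt=0.5):
t=0.500: state=(0.794, 0.185, 0.020)
t=1.000: state=(0.554, 0.379, 0.068)
t=1.500: state=(0.300, 0.552, 0.148)
t=2.000: state=(0.139, 0.613, 0.248)
t=2.500: state=(0.063, 0.586, 0.351)
t=3.000: state=(0.031, 0.524, 0.445)
t=3.500: state=(0.016, 0.456, 0.528)
t=4.000: state=(0.009, 0.391, 0.600)
t=4.500: state=(0.006, 0.333, 0.661)
t=5.000: state=(0.004, 0.283, 0.713)
t=5.500: state=(0.003, 0.240, 0.757)
t=6.000: state=(0.002, 0.203, 0.795)
t=6.500: state=(0.002, 0.172, 0.826)
t=7.000: state=(0.001, 0.145, 0.853)
t=7.500: state=(0.001, 0.123, 0.876)
t=8.000: state=(0.001, 0.104, 0.895)
t=8.500: state=(0.001, 0.088, 0.911)
t=9.000: state=(0.001, 0.074, 0.925)
t=9.500: state=(0.001, 0.063, 0.937)
t=9.980: state=(0.001, 0.053, 0.946)
compare at T: S=0.001, I=0.053, R=0.946

largest component: R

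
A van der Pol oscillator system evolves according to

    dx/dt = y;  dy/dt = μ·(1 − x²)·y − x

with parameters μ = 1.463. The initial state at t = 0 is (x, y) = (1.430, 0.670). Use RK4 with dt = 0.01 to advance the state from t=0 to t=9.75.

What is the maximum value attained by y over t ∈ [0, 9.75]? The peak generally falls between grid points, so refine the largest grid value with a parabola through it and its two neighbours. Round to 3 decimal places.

max y = 3.181

t=0.000: state=(1.430, 0.670)
step 1 (dt=0.01): k1=(0.670, -2.454), k2=(0.658, -2.448), k3=(0.658, -2.448), k4=(0.646, -2.441); state += dt/6·(k1+2k2+2k3+k4)
t=0.010: state=(1.437, 0.646)
t=0.020: state=(1.443, 0.621)
t=0.030: state=(1.449, 0.597)
continuing one RK4 step at a time; state shown every 50 steps (Δt=0.5):
t=0.500: state=(1.511, -0.222)
t=1.000: state=(1.292, -0.621)
t=1.500: state=(0.884, -1.056)
t=2.000: state=(0.140, -2.086)
t=2.500: state=(-1.247, -2.912)
t=3.000: state=(-1.991, -0.228)
t=3.500: state=(-1.901, 0.389)
t=4.000: state=(-1.667, 0.536)
t=4.500: state=(-1.359, 0.712)
t=5.000: state=(-0.923, 1.087)
t=5.500: state=(-0.168, 2.105)
t=6.000: state=(1.241, 2.986)
t=6.500: state=(2.005, 0.234)
t=7.000: state=(1.915, -0.387)
t=7.500: state=(1.684, -0.530)
t=8.000: state=(1.381, -0.698)
t=8.500: state=(0.955, -1.054)
t=9.000: state=(0.230, -2.012)
t=9.500: state=(-1.150, -3.080)
t=9.750: state=(-1.766, -1.664)
largest grid value and its neighbours: y(5.880)=3.17944, y(5.890)=3.18095, y(5.900)=3.17948
parabola through these three points peaks at t≈5.890 with y≈3.18095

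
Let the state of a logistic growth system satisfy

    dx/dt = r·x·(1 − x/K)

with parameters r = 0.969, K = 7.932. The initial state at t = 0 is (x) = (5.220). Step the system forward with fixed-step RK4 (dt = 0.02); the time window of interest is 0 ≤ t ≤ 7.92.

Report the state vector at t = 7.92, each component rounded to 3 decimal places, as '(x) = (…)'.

(x) = (7.930)

t=0.000: state=(5.220)
step 1 (dt=0.02): k1=(1.729), k2=(1.724), k3=(1.724), k4=(1.719); state += dt/6·(k1+2k2+2k3+k4)
t=0.020: state=(5.254)
t=0.040: state=(5.289)
t=0.060: state=(5.323)
continuing one RK4 step at a time; state shown every 25 steps (Δt=0.5):
t=0.500: state=(6.009)
t=1.000: state=(6.626)
t=1.500: state=(7.073)
t=2.000: state=(7.380)
t=2.500: state=(7.583)
t=3.000: state=(7.713)
t=3.500: state=(7.796)
t=4.000: state=(7.847)
t=4.500: state=(7.880)
t=5.000: state=(7.900)
t=5.500: state=(7.912)
t=6.000: state=(7.920)
t=6.500: state=(7.924)
t=7.000: state=(7.927)
t=7.500: state=(7.929)
t=7.920: state=(7.930)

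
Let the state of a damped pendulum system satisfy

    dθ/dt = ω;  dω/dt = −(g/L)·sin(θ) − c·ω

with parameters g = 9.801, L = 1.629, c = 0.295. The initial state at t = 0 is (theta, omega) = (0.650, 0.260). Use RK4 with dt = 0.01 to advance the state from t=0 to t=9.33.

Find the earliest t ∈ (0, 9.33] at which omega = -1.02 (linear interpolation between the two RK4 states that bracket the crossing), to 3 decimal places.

t = 0.385

t=0.000: state=(0.650, 0.260)
step 1 (dt=0.01): k1=(0.260, -3.718), k2=(0.241, -3.719), k3=(0.241, -3.718), k4=(0.223, -3.718); state += dt/6·(k1+2k2+2k3+k4)
t=0.010: state=(0.652, 0.223)
t=0.020: state=(0.654, 0.186)
t=0.030: state=(0.656, 0.148)
t=0.380: state=(0.494, -1.007)
next step: t=0.390: state=(0.484, -1.032) — omega has crossed -1.02
linear interpolation between t=0.380 (-1.00703) and t=0.390 (-1.03228) → t≈0.385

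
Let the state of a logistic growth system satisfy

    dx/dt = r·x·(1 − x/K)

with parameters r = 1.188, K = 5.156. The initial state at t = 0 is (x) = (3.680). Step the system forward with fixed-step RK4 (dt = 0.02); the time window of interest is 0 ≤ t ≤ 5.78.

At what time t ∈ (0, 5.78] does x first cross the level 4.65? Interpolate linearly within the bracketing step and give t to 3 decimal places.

t=0.000: state=(3.680)
step 1 (dt=0.02): k1=(1.252), k2=(1.245), k3=(1.245), k4=(1.239); state += dt/6·(k1+2k2+2k3+k4)
t=0.020: state=(3.705)
t=0.040: state=(3.730)
t=0.060: state=(3.754)
continuing one RK4 step at a time; state shown every 10 steps (Δt=0.2):
t=0.200: state=(3.917)
t=0.400: state=(4.127)
t=0.600: state=(4.309)
t=0.800: state=(4.464)
t=1.000: state=(4.594)
t=1.080: state=(4.640)
next step: t=1.100: state=(4.651) — x has crossed 4.65
linear interpolation between t=1.080 (4.64012) and t=1.100 (4.65104) → t≈1.098

t = 1.098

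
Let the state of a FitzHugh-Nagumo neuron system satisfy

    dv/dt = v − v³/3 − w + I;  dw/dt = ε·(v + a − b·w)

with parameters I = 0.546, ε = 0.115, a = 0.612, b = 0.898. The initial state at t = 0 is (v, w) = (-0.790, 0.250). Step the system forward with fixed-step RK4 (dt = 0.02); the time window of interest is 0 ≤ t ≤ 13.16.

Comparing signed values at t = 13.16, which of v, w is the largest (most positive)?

largest component: v

t=0.000: state=(-0.790, 0.250)
step 1 (dt=0.02): k1=(-0.330, -0.046), k2=(-0.330, -0.047), k3=(-0.330, -0.047), k4=(-0.331, -0.047); state += dt/6·(k1+2k2+2k3+k4)
t=0.020: state=(-0.797, 0.249)
t=0.040: state=(-0.803, 0.248)
t=0.060: state=(-0.810, 0.247)
continuing one RK4 step at a time; state shown every 25 steps (Δt=0.5):
t=0.500: state=(-0.960, 0.223)
t=1.000: state=(-1.121, 0.187)
t=1.500: state=(-1.246, 0.146)
t=2.000: state=(-1.322, 0.100)
t=2.500: state=(-1.356, 0.054)
t=3.000: state=(-1.360, 0.010)
t=3.500: state=(-1.344, -0.032)
t=4.000: state=(-1.318, -0.071)
t=4.500: state=(-1.284, -0.106)
t=5.000: state=(-1.245, -0.137)
t=5.500: state=(-1.203, -0.165)
t=6.000: state=(-1.157, -0.188)
t=6.500: state=(-1.109, -0.208)
t=7.000: state=(-1.058, -0.224)
t=7.500: state=(-1.002, -0.236)
t=8.000: state=(-0.942, -0.244)
t=8.500: state=(-0.874, -0.249)
t=9.000: state=(-0.797, -0.249)
t=9.500: state=(-0.706, -0.244)
t=10.000: state=(-0.593, -0.234)
t=10.500: state=(-0.444, -0.217)
t=11.000: state=(-0.233, -0.191)
t=11.500: state=(0.084, -0.152)
t=12.000: state=(0.566, -0.093)
t=12.500: state=(1.176, -0.005)
t=13.000: state=(1.637, 0.110)
t=13.160: state=(1.720, 0.150)
compare at T: v=1.720, w=0.150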